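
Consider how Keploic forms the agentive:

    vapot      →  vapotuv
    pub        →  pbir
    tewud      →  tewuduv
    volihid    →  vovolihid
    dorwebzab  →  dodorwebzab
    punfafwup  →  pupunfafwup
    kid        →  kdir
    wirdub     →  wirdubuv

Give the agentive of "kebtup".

kid and tewud both end in -d yet inflect differently (kdir, tewuduv), so the final letter is not what conditions the rule; the number of vowels is.
"kebtup" has 2 vowels. The stems with 2 vowels (vapot → vapotuv, tewud → tewuduv, wirdub → wirdubuv) add -uv.
The other patterns: stems with 1 vowel delete the last vowel and add -ir; stems with 3 vowels repeat the first consonant+vowel as a prefix.
So kebtup → kebtupuv.

kebtupuv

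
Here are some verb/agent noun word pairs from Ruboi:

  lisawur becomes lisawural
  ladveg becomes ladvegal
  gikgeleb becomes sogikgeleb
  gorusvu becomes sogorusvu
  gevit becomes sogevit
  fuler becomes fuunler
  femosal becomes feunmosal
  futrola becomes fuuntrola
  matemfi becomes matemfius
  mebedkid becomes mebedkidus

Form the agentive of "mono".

monous

"mono" begins with m-. The stems beginning with m- (matemfi → matemfius, mebedkid → mebedkidus) add -us.
The other patterns: stems beginning with l- add -al; stems beginning with g- add the prefix so-; stems beginning with f- insert -un- after the first vowel.
So mono → monous.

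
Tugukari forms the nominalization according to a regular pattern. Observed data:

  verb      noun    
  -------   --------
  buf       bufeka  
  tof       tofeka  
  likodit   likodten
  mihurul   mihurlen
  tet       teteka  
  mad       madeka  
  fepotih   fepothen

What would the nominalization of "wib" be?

likodit and tet both end in -t yet inflect differently (likodten, teteka), so the final letter is not what conditions the rule; the number of vowels is.
"wib" has 1 vowel. The stems with 1 vowel (buf → bufeka, tof → tofeka, tet → teteka) add -eka.
So wib → wibeka.

wibeka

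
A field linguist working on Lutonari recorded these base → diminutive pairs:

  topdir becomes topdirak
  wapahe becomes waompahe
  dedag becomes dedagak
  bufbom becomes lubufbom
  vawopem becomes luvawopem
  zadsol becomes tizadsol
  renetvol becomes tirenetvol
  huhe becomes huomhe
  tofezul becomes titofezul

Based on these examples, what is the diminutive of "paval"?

tipaval

wapahe and vawopem both have last vowel 'e' yet inflect differently (waompahe, luvawopem), so the last vowel is not what conditions the rule; the final letter is.
"paval" ends in -l. The stems ending in -l (renetvol → tirenetvol, zadsol → tizadsol, tofezul → titofezul) add the prefix ti-.
So paval → tipaval.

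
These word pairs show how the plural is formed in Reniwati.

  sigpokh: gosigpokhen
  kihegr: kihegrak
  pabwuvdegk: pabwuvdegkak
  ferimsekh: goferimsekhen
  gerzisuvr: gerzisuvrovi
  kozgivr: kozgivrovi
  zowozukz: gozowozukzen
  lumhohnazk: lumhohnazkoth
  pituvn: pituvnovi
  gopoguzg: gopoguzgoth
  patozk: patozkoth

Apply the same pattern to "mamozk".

patozk and pabwuvdegk both end in -k yet inflect differently (patozkoth, pabwuvdegkak), so the final letter is not what conditions the rule; the second-to-last letter is.
"mamozk" has second-to-last letter 'z'. The stems whose second-to-last letter is 'z' (patozk → patozkoth, lumhohnazk → lumhohnazkoth, gopoguzg → gopoguzgoth) add -oth.
So mamozk → mamozkoth.

mamozkoth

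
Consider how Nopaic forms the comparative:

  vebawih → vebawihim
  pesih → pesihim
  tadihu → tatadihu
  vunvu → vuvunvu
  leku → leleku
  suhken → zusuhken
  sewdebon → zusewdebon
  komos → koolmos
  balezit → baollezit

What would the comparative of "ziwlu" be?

ziziwlu

sewdebon and komos both have last vowel 'o' yet inflect differently (zusewdebon, koolmos), so the last vowel is not what conditions the rule; the final letter is.
"ziwlu" ends in -u. The stems ending in -u (tadihu → tatadihu, vunvu → vuvunvu, leku → leleku) repeat the first consonant+vowel as a prefix.
So ziwlu → ziziwlu.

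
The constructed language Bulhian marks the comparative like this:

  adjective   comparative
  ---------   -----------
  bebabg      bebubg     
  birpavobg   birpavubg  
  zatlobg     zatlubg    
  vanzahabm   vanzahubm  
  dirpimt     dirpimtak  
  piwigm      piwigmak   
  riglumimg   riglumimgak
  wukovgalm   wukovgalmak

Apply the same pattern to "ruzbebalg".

"ruzbebalg" has second-to-last letter 'l'. The one such stem in the data (wukovgalm → wukovgalmak) adds -ak, so the same rule applies.
The other pattern: stems whose second-to-last letter is 'b' change the last vowel to 'u'.
So ruzbebalg → ruzbebalgak.

ruzbebalgak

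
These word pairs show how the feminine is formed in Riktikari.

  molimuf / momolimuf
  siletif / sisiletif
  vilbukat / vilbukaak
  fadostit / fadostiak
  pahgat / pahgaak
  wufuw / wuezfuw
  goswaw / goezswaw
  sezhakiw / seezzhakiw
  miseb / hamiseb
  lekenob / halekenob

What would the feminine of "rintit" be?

rintiak

siletif and fadostit both have last vowel 'i' yet inflect differently (sisiletif, fadostiak), so the last vowel is not what conditions the rule; the final letter is.
"rintit" ends in -t. The stems ending in -t (vilbukat → vilbukaak, fadostit → fadostiak, pahgat → pahgaak) drop the final letter and add -ak.
So rintit → rintiak.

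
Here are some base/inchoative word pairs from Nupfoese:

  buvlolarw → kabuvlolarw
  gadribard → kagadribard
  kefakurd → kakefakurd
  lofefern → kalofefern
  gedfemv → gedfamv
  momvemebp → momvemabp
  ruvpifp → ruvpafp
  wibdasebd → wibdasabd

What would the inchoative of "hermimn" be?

hermamn

gadribard and wibdasebd both end in -d yet inflect differently (kagadribard, wibdasabd), so the final letter is not what conditions the rule; the second-to-last letter is.
"hermimn" has second-to-last letter 'm'. The one such stem in the data (gedfemv → gedfamv) changes the last vowel to 'a' (as do momvemebp, ruvpifp), so the same rule applies.
The other pattern: stems whose second-to-last letter is 'r' add the prefix ka-.
So hermimn → hermamn.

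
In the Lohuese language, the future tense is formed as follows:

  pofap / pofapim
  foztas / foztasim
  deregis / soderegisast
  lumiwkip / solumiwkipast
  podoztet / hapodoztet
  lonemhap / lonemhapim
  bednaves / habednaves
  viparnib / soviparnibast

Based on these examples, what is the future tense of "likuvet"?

bednaves and foztas both end in -s yet inflect differently (habednaves, foztasim), so the final letter is not what conditions the rule; the last vowel is.
"likuvet" has last vowel 'e'. The stems whose last vowel is 'e' (bednaves → habednaves, podoztet → hapodoztet) add the prefix ha-.
So likuvet → halikuvet.

halikuvet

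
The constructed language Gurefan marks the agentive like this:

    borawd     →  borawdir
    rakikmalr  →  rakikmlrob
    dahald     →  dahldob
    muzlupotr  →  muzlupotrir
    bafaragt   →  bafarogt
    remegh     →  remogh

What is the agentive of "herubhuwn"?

rakikmalr and muzlupotr both end in -r yet inflect differently (rakikmlrob, muzlupotrir), so the final letter is not what conditions the rule; the second-to-last letter is.
"herubhuwn" has second-to-last letter 'w'. The one such stem in the data (borawd → borawdir) adds -ir, so the same rule applies.
So herubhuwn → herubhuwnir.

herubhuwnir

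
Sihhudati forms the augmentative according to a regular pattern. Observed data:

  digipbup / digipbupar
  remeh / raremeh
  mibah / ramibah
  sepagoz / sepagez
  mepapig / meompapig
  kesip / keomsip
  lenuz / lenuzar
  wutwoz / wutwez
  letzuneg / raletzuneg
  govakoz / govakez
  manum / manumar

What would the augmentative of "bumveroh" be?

bumvereh

"bumveroh" has last vowel 'o'. The stems whose last vowel is 'o' (govakoz → govakez, wutwoz → wutwez, sepagoz → sepagez) change the last vowel to 'e'.
So bumveroh → bumvereh.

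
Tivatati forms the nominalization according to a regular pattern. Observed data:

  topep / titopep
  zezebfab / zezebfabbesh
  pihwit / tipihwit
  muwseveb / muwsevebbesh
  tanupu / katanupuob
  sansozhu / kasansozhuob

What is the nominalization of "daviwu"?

"daviwu" ends in -u. The stems ending in -u (tanupu → katanupuob, sansozhu → kasansozhuob) add ka- … -ob around the stem.
The other patterns: stems ending in -b double the final consonant and add -esh; stems ending in -p or -t add the prefix ti-.
So daviwu → kadaviwuob.

kadaviwuob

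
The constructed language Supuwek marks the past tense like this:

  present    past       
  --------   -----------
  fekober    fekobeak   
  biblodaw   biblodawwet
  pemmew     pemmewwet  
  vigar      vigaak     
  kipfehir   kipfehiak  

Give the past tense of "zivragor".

zivragoak

fekober and pemmew both have last vowel 'e' yet inflect differently (fekobeak, pemmewwet), so the last vowel is not what conditions the rule; the final letter is.
"zivragor" ends in -r. The stems ending in -r (fekober → fekobeak, kipfehir → kipfehiak, vigar → vigaak) drop the final letter and add -ak.
The other pattern: stems ending in -w double the final consonant and add -et.
So zivragor → zivragoak.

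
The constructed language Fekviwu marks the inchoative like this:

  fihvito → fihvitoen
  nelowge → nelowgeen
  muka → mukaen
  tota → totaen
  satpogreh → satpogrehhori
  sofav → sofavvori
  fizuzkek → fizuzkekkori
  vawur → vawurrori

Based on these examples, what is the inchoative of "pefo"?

"pefo" ends in a vowel. The stems ending in a vowel (fihvito → fihvitoen, nelowge → nelowgeen, muka → mukaen) add -en.
So pefo → pefoen.

pefoen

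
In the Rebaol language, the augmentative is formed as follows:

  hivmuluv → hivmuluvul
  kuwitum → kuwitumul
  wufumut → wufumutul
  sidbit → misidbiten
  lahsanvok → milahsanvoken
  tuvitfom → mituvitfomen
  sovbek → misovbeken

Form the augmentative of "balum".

balumul

wufumut and sidbit both end in -t yet inflect differently (wufumutul, misidbiten), so the final letter is not what conditions the rule; the last vowel is.
"balum" has last vowel 'u'. The stems whose last vowel is 'u' (hivmuluv → hivmuluvul, kuwitum → kuwitumul, wufumut → wufumutul) add -ul.
So balum → balumul.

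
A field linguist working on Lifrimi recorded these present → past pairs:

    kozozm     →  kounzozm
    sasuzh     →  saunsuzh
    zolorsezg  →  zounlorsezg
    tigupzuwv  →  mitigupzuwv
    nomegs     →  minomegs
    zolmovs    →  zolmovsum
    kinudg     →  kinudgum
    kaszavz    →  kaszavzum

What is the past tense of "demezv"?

deunmezv

nomegs and zolmovs both end in -s yet inflect differently (minomegs, zolmovsum), so the final letter is not what conditions the rule; the second-to-last letter is.
"demezv" has second-to-last letter 'z'. The stems whose second-to-last letter is 'z' (kozozm → kounzozm, sasuzh → saunsuzh, zolorsezg → zounlorsezg) insert -un- after the first vowel.
The other patterns: stems whose second-to-last letter is 'g' or 'w' add the prefix mi-; stems whose second-to-last letter is 'd' or 'v' add -um.
So demezv → deunmezv.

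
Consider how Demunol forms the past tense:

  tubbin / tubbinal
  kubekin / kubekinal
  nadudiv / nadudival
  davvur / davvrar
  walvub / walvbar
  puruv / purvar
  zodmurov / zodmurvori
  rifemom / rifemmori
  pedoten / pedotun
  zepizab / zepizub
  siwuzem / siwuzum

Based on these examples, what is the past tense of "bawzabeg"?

bawzabug

nadudiv and puruv both end in -v yet inflect differently (nadudival, purvar), so the final letter is not what conditions the rule; the last vowel is.
"bawzabeg" has last vowel 'e'. The stems whose last vowel is 'e' (pedoten → pedotun, siwuzem → siwuzum) change the last vowel to 'u'.
The other patterns: stems whose last vowel is 'i' add -al; stems whose last vowel is 'u' delete the last vowel and add -ar; stems whose last vowel is 'o' delete the last vowel and add -ori.
So bawzabeg → bawzabug.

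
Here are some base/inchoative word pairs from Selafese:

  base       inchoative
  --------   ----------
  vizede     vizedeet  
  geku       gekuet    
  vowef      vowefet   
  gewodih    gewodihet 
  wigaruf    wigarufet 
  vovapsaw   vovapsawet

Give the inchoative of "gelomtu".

Every pair shown (vizede → vizedeet, geku → gekuet, vowef → vowefet, …) follows the same rule: add -et.
So gelomtu → gelomtuet.

gelomtuet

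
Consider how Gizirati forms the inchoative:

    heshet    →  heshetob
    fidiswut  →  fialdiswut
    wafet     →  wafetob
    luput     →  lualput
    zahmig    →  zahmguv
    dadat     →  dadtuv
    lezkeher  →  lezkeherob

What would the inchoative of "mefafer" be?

mefaferob

fidiswut and heshet both end in -t yet inflect differently (fialdiswut, heshetob), so the final letter is not what conditions the rule; the last vowel is.
"mefafer" has last vowel 'e'. The stems whose last vowel is 'e' (heshet → heshetob, wafet → wafetob, lezkeher → lezkeherob) add -ob.
So mefafer → mefaferob.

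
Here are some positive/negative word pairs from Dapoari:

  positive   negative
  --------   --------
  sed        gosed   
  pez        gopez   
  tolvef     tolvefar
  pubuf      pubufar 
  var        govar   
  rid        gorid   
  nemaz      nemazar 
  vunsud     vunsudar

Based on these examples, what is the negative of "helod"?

helodar

pez and nemaz both end in -z yet inflect differently (gopez, nemazar), so the final letter is not what conditions the rule; the number of vowels is.
"helod" has 2 vowels. The stems with 2 vowels (nemaz → nemazar, vunsud → vunsudar, pubuf → pubufar) add -ar.
So helod → helodar.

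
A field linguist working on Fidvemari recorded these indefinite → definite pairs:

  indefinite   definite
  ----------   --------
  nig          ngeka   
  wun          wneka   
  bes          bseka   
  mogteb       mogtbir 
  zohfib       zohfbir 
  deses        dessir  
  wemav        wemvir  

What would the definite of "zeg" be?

zgeka

"zeg" has 1 vowel. The stems with 1 vowel (nig → ngeka, wun → wneka, bes → bseka) delete the last vowel and add -eka.
The other pattern: stems with 2 vowels delete the last vowel and add -ir.
So zeg → zgeka.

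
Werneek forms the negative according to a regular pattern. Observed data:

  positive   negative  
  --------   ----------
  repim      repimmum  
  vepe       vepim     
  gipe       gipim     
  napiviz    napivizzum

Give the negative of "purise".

purisim

gipe and repim both have 2 vowels yet inflect differently (gipim, repimmum), so the number of vowels is not what conditions the rule; whether the stem ends in a vowel or a consonant is.
"purise" ends in a vowel. The stems ending in a vowel (gipe → gipim, vepe → vepim) drop the final letter and add -im.
The other pattern: stems ending in a consonant double the final consonant and add -um.
So purise → purisim.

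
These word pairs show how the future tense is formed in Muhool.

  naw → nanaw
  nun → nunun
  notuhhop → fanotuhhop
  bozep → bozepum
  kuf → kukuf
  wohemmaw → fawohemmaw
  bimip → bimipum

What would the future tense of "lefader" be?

falefader

bimip and notuhhop both end in -p yet inflect differently (bimipum, fanotuhhop), so the final letter is not what conditions the rule; the number of vowels is.
"lefader" has 3 vowels. The stems with 3 vowels (notuhhop → fanotuhhop, wohemmaw → fawohemmaw) add the prefix fa-.
The other patterns: stems with 1 vowel repeat the first consonant+vowel as a prefix; stems with 2 vowels add -um.
So lefader → falefader.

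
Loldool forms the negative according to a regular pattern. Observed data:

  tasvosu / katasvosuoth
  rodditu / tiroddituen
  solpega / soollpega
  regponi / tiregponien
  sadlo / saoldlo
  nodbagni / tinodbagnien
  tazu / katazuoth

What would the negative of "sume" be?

suolme

tasvosu and rodditu both end in -u yet inflect differently (katasvosuoth, tiroddituen), so the final letter is not what conditions the rule; the first letter is.
"sume" begins with s-. The stems beginning with s- (sadlo → saoldlo, solpega → soollpega) insert -ol- after the first vowel.
So sume → suolme.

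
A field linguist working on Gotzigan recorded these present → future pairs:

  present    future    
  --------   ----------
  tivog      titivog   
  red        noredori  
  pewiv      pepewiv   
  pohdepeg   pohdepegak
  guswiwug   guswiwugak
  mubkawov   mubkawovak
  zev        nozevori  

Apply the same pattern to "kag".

"kag" has 1 vowel. The stems with 1 vowel (zev → nozevori, red → noredori) add no- … -ori around the stem.
So kag → nokagori.

nokagori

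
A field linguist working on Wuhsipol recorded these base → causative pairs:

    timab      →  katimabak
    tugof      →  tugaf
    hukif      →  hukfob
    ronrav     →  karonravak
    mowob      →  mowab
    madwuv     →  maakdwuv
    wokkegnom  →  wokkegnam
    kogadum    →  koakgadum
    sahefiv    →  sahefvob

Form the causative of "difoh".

"difoh" has last vowel 'o'. The stems whose last vowel is 'o' (wokkegnom → wokkegnam, tugof → tugaf, mowob → mowab) change the last vowel to 'a'.
The other patterns: stems whose last vowel is 'u' insert -ak- after the first vowel; stems whose last vowel is 'a' add ka- … -ak around the stem; stems whose last vowel is 'i' delete the last vowel and add -ob.
So difoh → difah.

difah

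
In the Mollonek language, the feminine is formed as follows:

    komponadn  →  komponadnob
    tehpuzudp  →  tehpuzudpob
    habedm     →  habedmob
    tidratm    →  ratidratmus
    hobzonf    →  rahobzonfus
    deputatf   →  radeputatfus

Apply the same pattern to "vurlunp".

habedm and tidratm both end in -m yet inflect differently (habedmob, ratidratmus), so the final letter is not what conditions the rule; the second-to-last letter is.
"vurlunp" has second-to-last letter 'n'. The one such stem in the data (hobzonf → rahobzonfus) adds ra- … -us around the stem, so the same rule applies.
So vurlunp → ravurlunpus.

ravurlunpus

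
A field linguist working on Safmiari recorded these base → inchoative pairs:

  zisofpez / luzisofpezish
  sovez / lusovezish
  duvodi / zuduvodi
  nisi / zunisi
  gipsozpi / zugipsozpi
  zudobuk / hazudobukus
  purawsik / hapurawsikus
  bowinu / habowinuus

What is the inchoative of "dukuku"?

duvodi and purawsik both have last vowel 'i' yet inflect differently (zuduvodi, hapurawsikus), so the last vowel is not what conditions the rule; the final letter is.
"dukuku" ends in -u. The one such stem in the data (bowinu → habowinuus) adds ha- … -us around the stem, so the same rule applies.
So dukuku → hadukukuus.

hadukukuus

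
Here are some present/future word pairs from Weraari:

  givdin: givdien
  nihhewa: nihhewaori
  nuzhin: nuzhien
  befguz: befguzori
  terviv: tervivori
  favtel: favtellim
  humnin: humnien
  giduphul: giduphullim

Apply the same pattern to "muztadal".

humnin and terviv both have last vowel 'i' yet inflect differently (humnien, tervivori), so the last vowel is not what conditions the rule; the final letter is.
"muztadal" ends in -l. The stems ending in -l (favtel → favtellim, giduphul → giduphullim) double the final consonant and add -im.
So muztadal → muztadallim.

muztadallim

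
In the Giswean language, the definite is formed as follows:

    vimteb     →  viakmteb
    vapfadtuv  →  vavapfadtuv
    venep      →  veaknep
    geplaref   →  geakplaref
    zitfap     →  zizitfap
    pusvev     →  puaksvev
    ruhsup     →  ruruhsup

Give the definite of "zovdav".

venep and ruhsup both end in -p yet inflect differently (veaknep, ruruhsup), so the final letter is not what conditions the rule; the last vowel is.
"zovdav" has last vowel 'a'. The one such stem in the data (zitfap → zizitfap) repeats the first consonant+vowel as a prefix (as do ruhsup, vapfadtuv), so the same rule applies.
The other pattern: stems whose last vowel is 'e' insert -ak- after the first vowel.
So zovdav → zozovdav.

zozovdav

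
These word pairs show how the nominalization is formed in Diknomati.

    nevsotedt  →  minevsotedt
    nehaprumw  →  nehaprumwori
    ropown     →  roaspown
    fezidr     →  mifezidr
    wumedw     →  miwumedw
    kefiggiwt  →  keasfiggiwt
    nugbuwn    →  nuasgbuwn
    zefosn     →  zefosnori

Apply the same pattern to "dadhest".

kefiggiwt and nevsotedt both end in -t yet inflect differently (keasfiggiwt, minevsotedt), so the final letter is not what conditions the rule; the second-to-last letter is.
"dadhest" has second-to-last letter 's'. The one such stem in the data (zefosn → zefosnori) adds -ori, so the same rule applies.
The other patterns: stems whose second-to-last letter is 'w' insert -as- after the first vowel; stems whose second-to-last letter is 'd' add the prefix mi-.
So dadhest → dadhestori.

dadhestori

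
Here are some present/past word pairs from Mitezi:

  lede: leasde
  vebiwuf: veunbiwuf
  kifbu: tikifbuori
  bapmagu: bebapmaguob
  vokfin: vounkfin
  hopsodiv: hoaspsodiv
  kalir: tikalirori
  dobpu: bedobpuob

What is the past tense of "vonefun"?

vounnefun

"vonefun" begins with v-. The stems beginning with v- (vokfin → vounkfin, vebiwuf → veunbiwuf) insert -un- after the first vowel.
The other patterns: stems beginning with h- or l- insert -as- after the first vowel; stems beginning with k- add ti- … -ori around the stem; stems beginning with b- or d- add be- … -ob around the stem.
So vonefun → vounnefun.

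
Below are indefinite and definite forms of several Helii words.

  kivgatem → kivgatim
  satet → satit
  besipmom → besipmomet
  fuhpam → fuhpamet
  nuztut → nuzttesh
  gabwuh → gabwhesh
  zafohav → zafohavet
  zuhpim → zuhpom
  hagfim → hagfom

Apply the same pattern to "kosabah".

zuhpim and kivgatem both end in -m yet inflect differently (zuhpom, kivgatim), so the final letter is not what conditions the rule; the last vowel is.
"kosabah" has last vowel 'a'. The stems whose last vowel is 'a' (fuhpam → fuhpamet, zafohav → zafohavet) add -et.
The other patterns: stems whose last vowel is 'i' change the last vowel to 'o'; stems whose last vowel is 'e' change the last vowel to 'i'; stems whose last vowel is 'u' delete the last vowel and add -esh.
So kosabah → kosabahet.

kosabahet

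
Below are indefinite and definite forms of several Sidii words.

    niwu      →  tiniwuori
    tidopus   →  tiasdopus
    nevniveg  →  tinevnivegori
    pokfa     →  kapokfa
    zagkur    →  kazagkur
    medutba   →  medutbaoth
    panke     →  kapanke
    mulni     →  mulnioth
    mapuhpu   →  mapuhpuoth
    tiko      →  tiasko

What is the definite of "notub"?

tinotubori

niwu and mapuhpu both end in -u yet inflect differently (tiniwuori, mapuhpuoth), so the final letter is not what conditions the rule; the first letter is.
"notub" begins with n-. The stems beginning with n- (nevniveg → tinevnivegori, niwu → tiniwuori) add ti- … -ori around the stem.
The other patterns: stems beginning with t- insert -as- after the first vowel; stems beginning with m- add -oth; stems beginning with p- or z- add the prefix ka-.
So notub → tinotubori.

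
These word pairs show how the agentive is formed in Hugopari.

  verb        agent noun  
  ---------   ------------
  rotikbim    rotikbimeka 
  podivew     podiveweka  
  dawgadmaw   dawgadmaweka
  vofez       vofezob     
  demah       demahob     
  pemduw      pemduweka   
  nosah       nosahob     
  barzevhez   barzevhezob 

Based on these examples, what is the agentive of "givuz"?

givuzob

dawgadmaw and demah both have last vowel 'a' yet inflect differently (dawgadmaweka, demahob), so the last vowel is not what conditions the rule; the final letter is.
"givuz" ends in -z. The stems ending in -z (vofez → vofezob, barzevhez → barzevhezob) add -ob.
So givuz → givuzob.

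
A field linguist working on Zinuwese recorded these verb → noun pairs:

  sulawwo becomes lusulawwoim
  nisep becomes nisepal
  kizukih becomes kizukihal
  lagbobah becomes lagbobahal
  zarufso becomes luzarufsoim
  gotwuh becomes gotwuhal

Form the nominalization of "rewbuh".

zarufso and lagbobah both have 3 vowels yet inflect differently (luzarufsoim, lagbobahal), so the number of vowels is not what conditions the rule; the final letter is.
"rewbuh" ends in -h. The stems ending in -h (lagbobah → lagbobahal, gotwuh → gotwuhal, kizukih → kizukihal) add -al.
The other pattern: stems ending in -o add lu- … -im around the stem.
So rewbuh → rewbuhal.

rewbuhal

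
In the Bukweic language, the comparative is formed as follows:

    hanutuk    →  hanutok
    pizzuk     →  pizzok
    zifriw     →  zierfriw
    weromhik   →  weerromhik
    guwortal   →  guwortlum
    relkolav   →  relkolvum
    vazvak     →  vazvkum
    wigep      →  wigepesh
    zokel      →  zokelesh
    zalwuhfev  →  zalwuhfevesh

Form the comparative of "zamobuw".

"zamobuw" has last vowel 'u'. The stems whose last vowel is 'u' (hanutuk → hanutok, pizzuk → pizzok) change the last vowel to 'o'.
The other patterns: stems whose last vowel is 'i' insert -er- after the first vowel; stems whose last vowel is 'a' delete the last vowel and add -um; stems whose last vowel is 'e' add -esh.
So zamobuw → zamobow.

zamobow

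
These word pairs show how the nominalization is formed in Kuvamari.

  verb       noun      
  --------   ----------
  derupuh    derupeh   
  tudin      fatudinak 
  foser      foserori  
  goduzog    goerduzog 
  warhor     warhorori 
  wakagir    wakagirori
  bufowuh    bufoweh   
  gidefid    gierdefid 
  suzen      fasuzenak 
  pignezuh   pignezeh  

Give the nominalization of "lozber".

"lozber" ends in -r. The stems ending in -r (warhor → warhorori, foser → foserori, wakagir → wakagirori) add -ori.
The other patterns: stems ending in -h change the last vowel to 'e'; stems ending in -n add fa- … -ak around the stem; stems ending in -d or -g insert -er- after the first vowel.
So lozber → lozberori.

lozberori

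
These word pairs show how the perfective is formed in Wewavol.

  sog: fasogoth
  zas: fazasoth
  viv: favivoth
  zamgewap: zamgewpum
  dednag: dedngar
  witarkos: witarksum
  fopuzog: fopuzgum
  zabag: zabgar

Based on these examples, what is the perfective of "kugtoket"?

kugtoktum

sog and dednag both end in -g yet inflect differently (fasogoth, dedngar), so the final letter is not what conditions the rule; the number of vowels is.
"kugtoket" has 3 vowels. The stems with 3 vowels (zamgewap → zamgewpum, witarkos → witarksum, fopuzog → fopuzgum) delete the last vowel and add -um.
So kugtoket → kugtoktum.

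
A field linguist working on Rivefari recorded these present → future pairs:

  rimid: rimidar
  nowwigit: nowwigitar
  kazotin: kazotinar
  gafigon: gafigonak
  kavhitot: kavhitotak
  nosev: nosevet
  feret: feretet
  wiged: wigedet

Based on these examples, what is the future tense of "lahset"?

kazotin and gafigon both end in -n yet inflect differently (kazotinar, gafigonak), so the final letter is not what conditions the rule; the last vowel is.
"lahset" has last vowel 'e'. The stems whose last vowel is 'e' (nosev → nosevet, feret → feretet, wiged → wigedet) add -et.
So lahset → lahsetet.

lahsetet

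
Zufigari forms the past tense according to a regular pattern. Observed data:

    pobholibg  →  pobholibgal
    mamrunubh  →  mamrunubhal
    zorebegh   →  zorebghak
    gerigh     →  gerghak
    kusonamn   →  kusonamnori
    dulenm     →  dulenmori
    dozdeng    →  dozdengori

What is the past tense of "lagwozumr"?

mamrunubh and zorebegh both end in -h yet inflect differently (mamrunubhal, zorebghak), so the final letter is not what conditions the rule; the second-to-last letter is.
"lagwozumr" has second-to-last letter 'm'. The one such stem in the data (kusonamn → kusonamnori) adds -ori, so the same rule applies.
The other patterns: stems whose second-to-last letter is 'b' add -al; stems whose second-to-last letter is 'g' delete the last vowel and add -ak.
So lagwozumr → lagwozumrori.

lagwozumrori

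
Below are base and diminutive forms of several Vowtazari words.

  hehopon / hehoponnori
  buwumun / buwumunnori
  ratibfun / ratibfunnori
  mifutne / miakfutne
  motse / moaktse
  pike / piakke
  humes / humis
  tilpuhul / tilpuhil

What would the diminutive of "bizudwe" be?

biakzudwe

mifutne and humes both have last vowel 'e' yet inflect differently (miakfutne, humis), so the last vowel is not what conditions the rule; the final letter is.
"bizudwe" ends in -e. The stems ending in -e (mifutne → miakfutne, motse → moaktse, pike → piakke) insert -ak- after the first vowel.
So bizudwe → biakzudwe.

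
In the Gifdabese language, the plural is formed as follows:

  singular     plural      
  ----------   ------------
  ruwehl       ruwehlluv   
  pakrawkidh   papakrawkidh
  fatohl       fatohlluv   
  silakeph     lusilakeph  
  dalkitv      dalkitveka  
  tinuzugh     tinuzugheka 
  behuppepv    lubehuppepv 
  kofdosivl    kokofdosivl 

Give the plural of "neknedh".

neneknedh

tinuzugh and silakeph both end in -h yet inflect differently (tinuzugheka, lusilakeph), so the final letter is not what conditions the rule; the second-to-last letter is.
"neknedh" has second-to-last letter 'd'. The one such stem in the data (pakrawkidh → papakrawkidh) repeats the first consonant+vowel as a prefix (as does kofdosivl), so the same rule applies.
The other patterns: stems whose second-to-last letter is 'g' or 't' add -eka; stems whose second-to-last letter is 'h' double the final consonant and add -uv; stems whose second-to-last letter is 'p' add the prefix lu-.
So neknedh → neneknedh.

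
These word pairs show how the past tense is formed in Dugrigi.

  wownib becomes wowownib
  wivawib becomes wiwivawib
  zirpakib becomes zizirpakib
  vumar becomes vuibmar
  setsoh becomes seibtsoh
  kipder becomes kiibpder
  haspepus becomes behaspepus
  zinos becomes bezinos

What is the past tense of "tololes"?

setsoh and zinos both have last vowel 'o' yet inflect differently (seibtsoh, bezinos), so the last vowel is not what conditions the rule; the final letter is.
"tololes" ends in -s. The stems ending in -s (haspepus → behaspepus, zinos → bezinos) add the prefix be-.
The other patterns: stems ending in -b repeat the first consonant+vowel as a prefix; stems ending in -h or -r insert -ib- after the first vowel.
So tololes → betololes.

betololes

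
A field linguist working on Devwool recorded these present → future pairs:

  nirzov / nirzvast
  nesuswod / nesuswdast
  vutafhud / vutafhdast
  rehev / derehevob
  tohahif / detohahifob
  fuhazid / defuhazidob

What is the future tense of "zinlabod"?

zinlabdast

nirzov and rehev both end in -v yet inflect differently (nirzvast, derehevob), so the final letter is not what conditions the rule; the last vowel is.
"zinlabod" has last vowel 'o'. The stems whose last vowel is 'o' (nirzov → nirzvast, nesuswod → nesuswdast) delete the last vowel and add -ast.
The other pattern: stems whose last vowel is 'e' or 'i' add de- … -ob around the stem.
So zinlabod → zinlabdast.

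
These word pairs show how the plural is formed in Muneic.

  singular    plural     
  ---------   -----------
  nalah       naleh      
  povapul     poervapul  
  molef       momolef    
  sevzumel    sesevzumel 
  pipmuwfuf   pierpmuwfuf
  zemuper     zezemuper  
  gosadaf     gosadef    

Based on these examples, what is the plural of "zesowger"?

pipmuwfuf and molef both end in -f yet inflect differently (pierpmuwfuf, momolef), so the final letter is not what conditions the rule; the last vowel is.
"zesowger" has last vowel 'e'. The stems whose last vowel is 'e' (molef → momolef, zemuper → zezemuper, sevzumel → sesevzumel) repeat the first consonant+vowel as a prefix.
The other patterns: stems whose last vowel is 'u' insert -er- after the first vowel; stems whose last vowel is 'a' change the last vowel to 'e'.
So zesowger → zezesowger.

zezesowger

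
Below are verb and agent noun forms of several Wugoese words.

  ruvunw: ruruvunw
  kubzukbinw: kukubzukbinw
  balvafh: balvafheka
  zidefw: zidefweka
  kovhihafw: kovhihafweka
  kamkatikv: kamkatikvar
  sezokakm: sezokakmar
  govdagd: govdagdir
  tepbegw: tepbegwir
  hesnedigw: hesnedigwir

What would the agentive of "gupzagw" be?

gupzagwir

ruvunw and zidefw both end in -w yet inflect differently (ruruvunw, zidefweka), so the final letter is not what conditions the rule; the second-to-last letter is.
"gupzagw" has second-to-last letter 'g'. The stems whose second-to-last letter is 'g' (govdagd → govdagdir, tepbegw → tepbegwir, hesnedigw → hesnedigwir) add -ir.
The other patterns: stems whose second-to-last letter is 'n' repeat the first consonant+vowel as a prefix; stems whose second-to-last letter is 'f' add -eka; stems whose second-to-last letter is 'k' add -ar.
So gupzagw → gupzagwir.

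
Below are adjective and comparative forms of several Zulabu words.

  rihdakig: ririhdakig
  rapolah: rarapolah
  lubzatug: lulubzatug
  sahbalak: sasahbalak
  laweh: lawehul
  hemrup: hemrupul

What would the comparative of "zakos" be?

rapolah and laweh both end in -h yet inflect differently (rarapolah, lawehul), so the final letter is not what conditions the rule; the number of vowels is.
"zakos" has 2 vowels. The stems with 2 vowels (laweh → lawehul, hemrup → hemrupul) add -ul.
So zakos → zakosul.

zakosul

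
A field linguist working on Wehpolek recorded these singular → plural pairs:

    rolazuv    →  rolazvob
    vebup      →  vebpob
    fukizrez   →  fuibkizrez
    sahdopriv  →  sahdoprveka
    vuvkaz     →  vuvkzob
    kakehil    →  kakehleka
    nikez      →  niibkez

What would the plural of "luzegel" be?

luibzegel

vuvkaz and fukizrez both end in -z yet inflect differently (vuvkzob, fuibkizrez), so the final letter is not what conditions the rule; the last vowel is.
"luzegel" has last vowel 'e'. The stems whose last vowel is 'e' (fukizrez → fuibkizrez, nikez → niibkez) insert -ib- after the first vowel.
The other patterns: stems whose last vowel is 'a' or 'u' delete the last vowel and add -ob; stems whose last vowel is 'i' delete the last vowel and add -eka.
So luzegel → luibzegel.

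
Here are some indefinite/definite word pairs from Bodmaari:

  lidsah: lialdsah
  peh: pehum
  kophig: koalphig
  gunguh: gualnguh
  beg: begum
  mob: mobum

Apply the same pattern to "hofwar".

hoalfwar

beg and kophig both end in -g yet inflect differently (begum, koalphig), so the final letter is not what conditions the rule; the number of vowels is.
"hofwar" has 2 vowels. The stems with 2 vowels (kophig → koalphig, lidsah → lialdsah, gunguh → gualnguh) insert -al- after the first vowel.
The other pattern: stems with 1 vowel add -um.
So hofwar → hoalfwar.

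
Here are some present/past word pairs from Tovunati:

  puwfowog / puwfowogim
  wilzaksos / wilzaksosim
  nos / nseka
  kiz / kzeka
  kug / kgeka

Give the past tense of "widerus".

wilzaksos and nos both end in -s yet inflect differently (wilzaksosim, nseka), so the final letter is not what conditions the rule; the number of vowels is.
"widerus" has 3 vowels. The stems with 3 vowels (puwfowog → puwfowogim, wilzaksos → wilzaksosim) add -im.
So widerus → widerusim.

widerusim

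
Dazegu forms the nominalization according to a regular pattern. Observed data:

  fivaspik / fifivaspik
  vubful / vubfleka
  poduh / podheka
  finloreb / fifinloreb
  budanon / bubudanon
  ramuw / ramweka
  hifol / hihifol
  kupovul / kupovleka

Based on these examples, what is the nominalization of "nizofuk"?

nizofkeka

vubful and hifol both end in -l yet inflect differently (vubfleka, hihifol), so the final letter is not what conditions the rule; the last vowel is.
"nizofuk" has last vowel 'u'. The stems whose last vowel is 'u' (ramuw → ramweka, vubful → vubfleka, kupovul → kupovleka) delete the last vowel and add -eka.
The other pattern: stems whose last vowel is 'e', 'i' or 'o' repeat the first consonant+vowel as a prefix.
So nizofuk → nizofkeka.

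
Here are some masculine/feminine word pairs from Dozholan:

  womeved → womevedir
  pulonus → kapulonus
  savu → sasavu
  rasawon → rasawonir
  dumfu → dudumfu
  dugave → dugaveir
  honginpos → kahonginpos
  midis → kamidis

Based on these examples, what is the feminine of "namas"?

dumfu and pulonus both have last vowel 'u' yet inflect differently (dudumfu, kapulonus), so the last vowel is not what conditions the rule; the final letter is.
"namas" ends in -s. The stems ending in -s (midis → kamidis, pulonus → kapulonus, honginpos → kahonginpos) add the prefix ka-.
The other patterns: stems ending in -u repeat the first consonant+vowel as a prefix; stems ending in -d, -e or -n add -ir.
So namas → kanamas.

kanamas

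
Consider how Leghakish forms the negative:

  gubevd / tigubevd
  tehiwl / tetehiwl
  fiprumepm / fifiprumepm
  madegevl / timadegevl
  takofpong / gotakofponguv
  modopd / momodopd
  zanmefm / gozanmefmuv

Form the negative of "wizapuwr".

wiwizapuwr

tehiwl and madegevl both end in -l yet inflect differently (tetehiwl, timadegevl), so the final letter is not what conditions the rule; the second-to-last letter is.
"wizapuwr" has second-to-last letter 'w'. The one such stem in the data (tehiwl → tetehiwl) repeats the first consonant+vowel as a prefix (as do fiprumepm, modopd), so the same rule applies.
The other patterns: stems whose second-to-last letter is 'v' add the prefix ti-; stems whose second-to-last letter is 'f' or 'n' add go- … -uv around the stem.
So wizapuwr → wiwizapuwr.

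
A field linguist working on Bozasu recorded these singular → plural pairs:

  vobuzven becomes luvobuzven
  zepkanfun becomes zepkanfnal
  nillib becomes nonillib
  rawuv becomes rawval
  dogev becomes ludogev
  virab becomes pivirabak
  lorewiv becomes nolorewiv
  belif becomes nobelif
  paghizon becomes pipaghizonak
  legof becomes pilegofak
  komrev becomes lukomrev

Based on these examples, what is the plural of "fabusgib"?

nofabusgib

"fabusgib" has last vowel 'i'. The stems whose last vowel is 'i' (lorewiv → nolorewiv, belif → nobelif, nillib → nonillib) add the prefix no-.
So fabusgib → nofabusgib.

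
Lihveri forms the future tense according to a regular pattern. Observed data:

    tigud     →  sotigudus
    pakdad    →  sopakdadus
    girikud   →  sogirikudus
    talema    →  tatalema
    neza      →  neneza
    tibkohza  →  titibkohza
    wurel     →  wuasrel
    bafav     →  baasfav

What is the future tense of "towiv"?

pakdad and talema both have last vowel 'a' yet inflect differently (sopakdadus, tatalema), so the last vowel is not what conditions the rule; the final letter is.
"towiv" ends in -v. The one such stem in the data (bafav → baasfav) inserts -as- after the first vowel (as does wurel), so the same rule applies.
The other patterns: stems ending in -d add so- … -us around the stem; stems ending in -a repeat the first consonant+vowel as a prefix.
So towiv → toaswiv.

toaswiv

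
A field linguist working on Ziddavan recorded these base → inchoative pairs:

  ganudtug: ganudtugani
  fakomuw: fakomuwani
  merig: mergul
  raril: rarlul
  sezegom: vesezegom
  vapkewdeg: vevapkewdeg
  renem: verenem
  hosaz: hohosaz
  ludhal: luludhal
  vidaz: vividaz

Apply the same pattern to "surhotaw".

"surhotaw" has last vowel 'a'. The stems whose last vowel is 'a' (hosaz → hohosaz, ludhal → luludhal, vidaz → vividaz) repeat the first consonant+vowel as a prefix.
So surhotaw → susurhotaw.

susurhotaw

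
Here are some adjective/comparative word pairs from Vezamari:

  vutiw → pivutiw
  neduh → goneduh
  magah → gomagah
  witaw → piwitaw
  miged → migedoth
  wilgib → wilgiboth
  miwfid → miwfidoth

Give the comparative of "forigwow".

magah and witaw both have last vowel 'a' yet inflect differently (gomagah, piwitaw), so the last vowel is not what conditions the rule; the final letter is.
"forigwow" ends in -w. The stems ending in -w (witaw → piwitaw, vutiw → pivutiw) add the prefix pi-.
The other patterns: stems ending in -h add the prefix go-; stems ending in -b or -d add -oth.
So forigwow → piforigwow.

piforigwow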